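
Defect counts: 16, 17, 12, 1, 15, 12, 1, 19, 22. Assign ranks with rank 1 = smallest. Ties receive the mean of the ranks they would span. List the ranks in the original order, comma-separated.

6, 7, 3.5, 1.5, 5, 3.5, 1.5, 8, 9

Sorted (ascending): 1, 1, 12, 12, 15, 16, 17, 19, 22
The 2 values of 1 occupy positions 1–2 → average rank (1+2)/2 = 1.5.
The 2 values of 12 occupy positions 3–4 → average rank (3+4)/2 = 3.5.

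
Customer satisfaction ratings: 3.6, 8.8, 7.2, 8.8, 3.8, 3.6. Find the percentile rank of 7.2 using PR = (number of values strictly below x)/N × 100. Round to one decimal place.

N = 6.
Strictly below 7.2: 3. Equal to 7.2: 1.
PR = 3/6 × 100 = 50.0

50.0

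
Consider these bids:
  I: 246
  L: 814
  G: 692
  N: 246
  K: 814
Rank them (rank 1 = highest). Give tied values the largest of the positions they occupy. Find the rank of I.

5

Sorted (descending): 814, 814, 692, 246, 246
The 2 values of 814 occupy positions 1–2 → each gets rank 2.
The 2 values of 246 occupy positions 4–5 → each gets rank 5.
I has value 246 → rank 5.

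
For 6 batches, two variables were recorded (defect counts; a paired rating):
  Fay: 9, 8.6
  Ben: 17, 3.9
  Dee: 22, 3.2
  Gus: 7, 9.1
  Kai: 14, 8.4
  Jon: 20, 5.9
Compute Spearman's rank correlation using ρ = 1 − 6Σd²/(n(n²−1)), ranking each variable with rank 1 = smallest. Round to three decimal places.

Ranks of variable 1: 2, 4, 6, 1, 3, 5
Ranks of variable 2: 5, 2, 1, 6, 4, 3
d = r₁ − r₂: -3, 2, 5, -5, -1, 2
d²: 9, 4, 25, 25, 1, 4; Σd² = 68
ρ = 1 − 6·68/(6·35) = 1 − 408/210 = -0.943

-0.943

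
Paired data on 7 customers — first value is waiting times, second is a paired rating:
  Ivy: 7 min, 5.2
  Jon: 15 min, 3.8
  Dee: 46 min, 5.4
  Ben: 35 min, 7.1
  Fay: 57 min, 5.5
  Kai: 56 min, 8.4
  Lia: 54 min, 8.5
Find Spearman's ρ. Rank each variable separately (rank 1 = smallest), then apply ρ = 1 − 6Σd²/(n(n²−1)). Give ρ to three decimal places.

Ranks of variable 1: 1, 2, 4, 3, 7, 6, 5
Ranks of variable 2: 2, 1, 3, 5, 4, 6, 7
d = r₁ − r₂: -1, 1, 1, -2, 3, 0, -2
d²: 1, 1, 1, 4, 9, 0, 4; Σd² = 20
ρ = 1 − 6·20/(7·48) = 1 − 120/336 = 0.643

0.643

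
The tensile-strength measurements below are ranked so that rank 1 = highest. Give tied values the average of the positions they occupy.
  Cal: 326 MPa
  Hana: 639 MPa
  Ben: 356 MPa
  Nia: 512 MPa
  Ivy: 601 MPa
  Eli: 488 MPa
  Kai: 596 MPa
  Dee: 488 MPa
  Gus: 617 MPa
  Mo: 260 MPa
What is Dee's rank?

6.5

Sorted (descending): 639, 617, 601, 596, 512, 488, 488, 356, 326, 260
The 2 values of 488 occupy positions 6–7 → average rank (6+7)/2 = 6.5.
Dee has value 488 MPa → rank 6.5.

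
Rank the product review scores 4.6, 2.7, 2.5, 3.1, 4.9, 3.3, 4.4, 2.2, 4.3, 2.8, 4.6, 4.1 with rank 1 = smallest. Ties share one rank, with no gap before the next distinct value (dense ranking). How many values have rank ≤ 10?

Sorted (ascending): 2.2, 2.5, 2.7, 2.8, 3.1, 3.3, 4.1, 4.3, 4.4, 4.6, 4.6, 4.9
The 2 values of 4.6 share dense rank 10.
Remaining distinct values take the next consecutive integers.
Ranks ≤ 10: {1, 2, 3, 4, 5, 6, 7, 8, 9, 10, 10} → 11 values.

11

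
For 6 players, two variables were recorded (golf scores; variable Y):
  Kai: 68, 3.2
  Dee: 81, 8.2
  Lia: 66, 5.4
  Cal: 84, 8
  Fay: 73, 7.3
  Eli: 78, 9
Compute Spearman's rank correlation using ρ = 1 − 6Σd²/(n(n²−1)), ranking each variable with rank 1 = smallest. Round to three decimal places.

Ranks of variable 1: 2, 5, 1, 6, 3, 4
Ranks of variable 2: 1, 5, 2, 4, 3, 6
d = r₁ − r₂: 1, 0, -1, 2, 0, -2
d²: 1, 0, 1, 4, 0, 4; Σd² = 10
ρ = 1 − 6·10/(6·35) = 1 − 60/210 = 0.714

0.714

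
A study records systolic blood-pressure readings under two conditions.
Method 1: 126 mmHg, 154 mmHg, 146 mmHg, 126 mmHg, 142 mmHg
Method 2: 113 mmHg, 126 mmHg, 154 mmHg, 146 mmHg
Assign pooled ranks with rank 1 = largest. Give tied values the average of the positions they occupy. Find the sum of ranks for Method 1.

24

Sorted (descending): 154, 154, 146, 146, 142, 126, 126, 126, 113
The 2 values of 154 occupy positions 1–2 → average rank (1+2)/2 = 1.5.
The 2 values of 146 occupy positions 3–4 → average rank (3+4)/2 = 3.5.
The 3 values of 126 occupy positions 6–8 → average rank 7.
Method 1 values → pooled ranks: 126→7, 154→1.5, 146→3.5, 126→7, 142→5
Rank sum = 7 + 1.5 + 3.5 + 7 + 5 = 24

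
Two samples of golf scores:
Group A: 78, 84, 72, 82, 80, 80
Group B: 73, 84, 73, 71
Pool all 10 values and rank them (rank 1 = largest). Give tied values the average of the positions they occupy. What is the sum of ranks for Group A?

28.5

Sorted (descending): 84, 84, 82, 80, 80, 78, 73, 73, 72, 71
The 2 values of 84 occupy positions 1–2 → average rank (1+2)/2 = 1.5.
The 2 values of 80 occupy positions 4–5 → average rank (4+5)/2 = 4.5.
The 2 values of 73 occupy positions 7–8 → average rank (7+8)/2 = 7.5.
Group A values → pooled ranks: 78→6, 84→1.5, 72→9, 82→3, 80→4.5, 80→4.5
Rank sum = 6 + 1.5 + 9 + 3 + 4.5 + 4.5 = 28.5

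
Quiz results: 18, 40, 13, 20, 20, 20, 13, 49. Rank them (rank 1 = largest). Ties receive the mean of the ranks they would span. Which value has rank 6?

Sorted (descending): 49, 40, 20, 20, 20, 18, 13, 13
The 3 values of 20 occupy positions 3–5 → average rank 4.
The 2 values of 13 occupy positions 7–8 → average rank (7+8)/2 = 7.5.
Rank 6 → value 18.

18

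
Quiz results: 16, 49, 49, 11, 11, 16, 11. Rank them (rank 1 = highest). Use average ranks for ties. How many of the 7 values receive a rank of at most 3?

Sorted (descending): 49, 49, 16, 16, 11, 11, 11
The 2 values of 49 occupy positions 1–2 → average rank (1+2)/2 = 1.5.
The 2 values of 16 occupy positions 3–4 → average rank (3+4)/2 = 3.5.
The 3 values of 11 occupy positions 5–7 → average rank 6.
Ranks ≤ 3: {1.5, 1.5} → 2 values.

2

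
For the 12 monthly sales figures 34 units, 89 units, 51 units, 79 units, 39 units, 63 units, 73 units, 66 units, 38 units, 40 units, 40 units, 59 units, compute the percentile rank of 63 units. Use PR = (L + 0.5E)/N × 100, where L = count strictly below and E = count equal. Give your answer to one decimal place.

62.5

N = 12.
Strictly below 63: 7. Equal to 63: 1.
PR = (7 + 0.5·1)/12 × 100 = 62.5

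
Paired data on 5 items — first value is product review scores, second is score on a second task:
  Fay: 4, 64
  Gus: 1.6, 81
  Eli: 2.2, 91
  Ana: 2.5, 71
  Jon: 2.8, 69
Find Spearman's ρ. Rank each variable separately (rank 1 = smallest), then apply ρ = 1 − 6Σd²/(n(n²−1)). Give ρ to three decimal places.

-0.900

Ranks of variable 1: 5, 1, 2, 3, 4
Ranks of variable 2: 1, 4, 5, 3, 2
d = r₁ − r₂: 4, -3, -3, 0, 2
d²: 16, 9, 9, 0, 4; Σd² = 38
ρ = 1 − 6·38/(5·24) = 1 − 228/120 = -0.900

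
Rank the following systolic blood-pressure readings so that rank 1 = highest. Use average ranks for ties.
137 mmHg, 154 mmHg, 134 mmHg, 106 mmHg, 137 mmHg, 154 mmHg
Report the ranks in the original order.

3.5, 1.5, 5, 6, 3.5, 1.5

Sorted (descending): 154, 154, 137, 137, 134, 106
The 2 values of 154 occupy positions 1–2 → average rank (1+2)/2 = 1.5.
The 2 values of 137 occupy positions 3–4 → average rank (3+4)/2 = 3.5.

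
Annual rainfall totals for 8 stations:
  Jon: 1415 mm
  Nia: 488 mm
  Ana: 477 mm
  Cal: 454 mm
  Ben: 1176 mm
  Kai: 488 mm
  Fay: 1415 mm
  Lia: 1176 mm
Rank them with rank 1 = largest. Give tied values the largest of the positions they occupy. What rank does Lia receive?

4

Sorted (descending): 1415, 1415, 1176, 1176, 488, 488, 477, 454
The 2 values of 1415 occupy positions 1–2 → each gets rank 2.
The 2 values of 1176 occupy positions 3–4 → each gets rank 4.
The 2 values of 488 occupy positions 5–6 → each gets rank 6.
Lia has value 1176 mm → rank 4.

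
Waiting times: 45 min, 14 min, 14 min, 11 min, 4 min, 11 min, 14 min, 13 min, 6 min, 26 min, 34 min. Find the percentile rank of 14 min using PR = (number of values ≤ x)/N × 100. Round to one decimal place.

N = 11.
Strictly below 14: 5. Equal to 14: 3.
PR = 8/11 × 100 = 72.7

72.7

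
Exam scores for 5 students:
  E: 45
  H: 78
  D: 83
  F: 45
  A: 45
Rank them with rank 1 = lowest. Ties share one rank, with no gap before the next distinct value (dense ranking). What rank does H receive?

Sorted (ascending): 45, 45, 45, 78, 83
The 3 values of 45 share dense rank 1.
Remaining distinct values take the next consecutive integers.
H has value 78 → rank 2.

2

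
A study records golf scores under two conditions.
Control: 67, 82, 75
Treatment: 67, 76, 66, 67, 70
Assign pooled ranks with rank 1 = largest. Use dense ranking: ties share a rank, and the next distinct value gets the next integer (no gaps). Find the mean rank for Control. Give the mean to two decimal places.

3.00

Sorted (descending): 82, 76, 75, 70, 67, 67, 67, 66
The 3 values of 67 share dense rank 5.
Remaining distinct values take the next consecutive integers.
Control values → pooled ranks: 67→5, 82→1, 75→3
Mean rank = (5 + 1 + 3) / 3 = 3.00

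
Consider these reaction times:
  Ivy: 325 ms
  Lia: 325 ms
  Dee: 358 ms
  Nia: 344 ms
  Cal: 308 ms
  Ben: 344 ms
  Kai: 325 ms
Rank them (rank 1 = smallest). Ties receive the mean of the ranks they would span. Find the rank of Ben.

5.5

Sorted (ascending): 308, 325, 325, 325, 344, 344, 358
The 3 values of 325 occupy positions 2–4 → average rank 3.
The 2 values of 344 occupy positions 5–6 → average rank (5+6)/2 = 5.5.
Ben has value 344 ms → rank 5.5.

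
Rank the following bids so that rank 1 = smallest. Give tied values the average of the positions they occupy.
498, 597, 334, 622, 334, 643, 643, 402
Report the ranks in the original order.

Sorted (ascending): 334, 334, 402, 498, 597, 622, 643, 643
The 2 values of 334 occupy positions 1–2 → average rank (1+2)/2 = 1.5.
The 2 values of 643 occupy positions 7–8 → average rank (7+8)/2 = 7.5.

4, 5, 1.5, 6, 1.5, 7.5, 7.5, 3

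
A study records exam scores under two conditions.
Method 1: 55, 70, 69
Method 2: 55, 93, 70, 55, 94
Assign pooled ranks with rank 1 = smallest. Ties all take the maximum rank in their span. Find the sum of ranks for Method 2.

27

Sorted (ascending): 55, 55, 55, 69, 70, 70, 93, 94
The 3 values of 55 occupy positions 1–3 → each gets rank 3.
The 2 values of 70 occupy positions 5–6 → each gets rank 6.
Method 2 values → pooled ranks: 55→3, 93→7, 70→6, 55→3, 94→8
Rank sum = 3 + 7 + 6 + 3 + 8 = 27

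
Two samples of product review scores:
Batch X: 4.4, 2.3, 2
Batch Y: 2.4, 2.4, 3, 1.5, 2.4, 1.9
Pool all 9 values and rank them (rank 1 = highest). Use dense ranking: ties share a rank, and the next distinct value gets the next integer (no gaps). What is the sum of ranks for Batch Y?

24

Sorted (descending): 4.4, 3, 2.4, 2.4, 2.4, 2.3, 2, 1.9, 1.5
The 3 values of 2.4 share dense rank 3.
Remaining distinct values take the next consecutive integers.
Batch Y values → pooled ranks: 2.4→3, 2.4→3, 3→2, 1.5→7, 2.4→3, 1.9→6
Rank sum = 3 + 3 + 2 + 7 + 3 + 6 = 24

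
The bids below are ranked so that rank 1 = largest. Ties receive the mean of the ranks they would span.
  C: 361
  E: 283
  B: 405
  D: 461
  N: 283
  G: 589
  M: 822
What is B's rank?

4

Sorted (descending): 822, 589, 461, 405, 361, 283, 283
The 2 values of 283 occupy positions 6–7 → average rank (6+7)/2 = 6.5.
B has value 405 → rank 4.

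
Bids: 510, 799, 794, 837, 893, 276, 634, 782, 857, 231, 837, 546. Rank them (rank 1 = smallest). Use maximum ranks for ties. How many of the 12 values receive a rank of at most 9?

Sorted (ascending): 231, 276, 510, 546, 634, 782, 794, 799, 837, 837, 857, 893
The 2 values of 837 occupy positions 9–10 → each gets rank 10.
Ranks ≤ 9: {1, 2, 3, 4, 5, 6, 7, 8} → 8 values.

8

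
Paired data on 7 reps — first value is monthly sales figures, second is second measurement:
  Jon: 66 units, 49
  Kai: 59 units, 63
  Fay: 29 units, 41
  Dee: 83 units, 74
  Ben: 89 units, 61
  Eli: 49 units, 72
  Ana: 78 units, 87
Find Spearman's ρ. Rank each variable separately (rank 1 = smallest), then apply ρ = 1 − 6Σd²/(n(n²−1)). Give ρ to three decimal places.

0.393

Ranks of variable 1: 4, 3, 1, 6, 7, 2, 5
Ranks of variable 2: 2, 4, 1, 6, 3, 5, 7
d = r₁ − r₂: 2, -1, 0, 0, 4, -3, -2
d²: 4, 1, 0, 0, 16, 9, 4; Σd² = 34
ρ = 1 − 6·34/(7·48) = 1 − 204/336 = 0.393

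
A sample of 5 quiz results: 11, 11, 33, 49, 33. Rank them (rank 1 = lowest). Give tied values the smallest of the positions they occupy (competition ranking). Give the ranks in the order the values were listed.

1, 1, 3, 5, 3

Sorted (ascending): 11, 11, 33, 33, 49
The 2 values of 11 occupy positions 1–2 → each gets rank 1.
The 2 values of 33 occupy positions 3–4 → each gets rank 3.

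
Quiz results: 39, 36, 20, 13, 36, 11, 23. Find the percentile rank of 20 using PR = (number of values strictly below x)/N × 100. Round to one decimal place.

N = 7.
Strictly below 20: 2. Equal to 20: 1.
PR = 2/7 × 100 = 28.6

28.6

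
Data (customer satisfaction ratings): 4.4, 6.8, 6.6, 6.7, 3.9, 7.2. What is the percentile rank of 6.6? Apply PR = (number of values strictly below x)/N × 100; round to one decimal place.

33.3

N = 6.
Strictly below 6.6: 2. Equal to 6.6: 1.
PR = 2/6 × 100 = 33.3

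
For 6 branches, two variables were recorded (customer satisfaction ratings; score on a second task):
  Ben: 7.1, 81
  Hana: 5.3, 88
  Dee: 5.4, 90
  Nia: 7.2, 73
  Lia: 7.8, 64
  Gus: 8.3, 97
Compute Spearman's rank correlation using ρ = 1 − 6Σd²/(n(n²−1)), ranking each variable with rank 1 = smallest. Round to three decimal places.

-0.086

Ranks of variable 1: 3, 1, 2, 4, 5, 6
Ranks of variable 2: 3, 4, 5, 2, 1, 6
d = r₁ − r₂: 0, -3, -3, 2, 4, 0
d²: 0, 9, 9, 4, 16, 0; Σd² = 38
ρ = 1 − 6·38/(6·35) = 1 − 228/210 = -0.086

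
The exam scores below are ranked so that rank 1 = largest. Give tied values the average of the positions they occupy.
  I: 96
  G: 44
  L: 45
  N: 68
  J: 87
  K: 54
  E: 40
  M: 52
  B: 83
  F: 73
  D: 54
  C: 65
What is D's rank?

7.5

Sorted (descending): 96, 87, 83, 73, 68, 65, 54, 54, 52, 45, 44, 40
The 2 values of 54 occupy positions 7–8 → average rank (7+8)/2 = 7.5.
D has value 54 → rank 7.5.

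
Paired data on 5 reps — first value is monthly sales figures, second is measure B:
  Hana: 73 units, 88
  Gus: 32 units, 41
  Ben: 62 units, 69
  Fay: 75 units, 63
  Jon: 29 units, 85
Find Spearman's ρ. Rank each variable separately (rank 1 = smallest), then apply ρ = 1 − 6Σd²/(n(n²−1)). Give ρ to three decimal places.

0.000

Ranks of variable 1: 4, 2, 3, 5, 1
Ranks of variable 2: 5, 1, 3, 2, 4
d = r₁ − r₂: -1, 1, 0, 3, -3
d²: 1, 1, 0, 9, 9; Σd² = 20
ρ = 1 − 6·20/(5·24) = 1 − 120/120 = 0.000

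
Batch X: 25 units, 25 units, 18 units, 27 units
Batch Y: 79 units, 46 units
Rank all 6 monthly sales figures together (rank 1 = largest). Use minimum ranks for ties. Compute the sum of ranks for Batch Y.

Sorted (descending): 79, 46, 27, 25, 25, 18
The 2 values of 25 occupy positions 4–5 → each gets rank 4.
Batch Y values → pooled ranks: 79→1, 46→2
Rank sum = 1 + 2 = 3

3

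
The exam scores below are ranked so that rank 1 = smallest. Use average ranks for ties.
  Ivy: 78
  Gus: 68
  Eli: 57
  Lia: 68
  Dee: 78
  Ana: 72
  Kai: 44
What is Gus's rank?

Sorted (ascending): 44, 57, 68, 68, 72, 78, 78
The 2 values of 68 occupy positions 3–4 → average rank (3+4)/2 = 3.5.
The 2 values of 78 occupy positions 6–7 → average rank (6+7)/2 = 6.5.
Gus has value 68 → rank 3.5.

3.5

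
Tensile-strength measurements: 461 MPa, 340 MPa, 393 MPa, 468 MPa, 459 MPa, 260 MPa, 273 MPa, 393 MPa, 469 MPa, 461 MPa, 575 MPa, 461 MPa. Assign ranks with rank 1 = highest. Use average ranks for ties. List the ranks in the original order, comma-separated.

Sorted (descending): 575, 469, 468, 461, 461, 461, 459, 393, 393, 340, 273, 260
The 3 values of 461 occupy positions 4–6 → average rank 5.
The 2 values of 393 occupy positions 8–9 → average rank (8+9)/2 = 8.5.

5, 10, 8.5, 3, 7, 12, 11, 8.5, 2, 5, 1, 5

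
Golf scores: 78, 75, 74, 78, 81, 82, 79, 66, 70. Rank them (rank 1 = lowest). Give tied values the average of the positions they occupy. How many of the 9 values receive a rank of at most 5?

4

Sorted (ascending): 66, 70, 74, 75, 78, 78, 79, 81, 82
The 2 values of 78 occupy positions 5–6 → average rank (5+6)/2 = 5.5.
Ranks ≤ 5: {1, 2, 3, 4} → 4 values.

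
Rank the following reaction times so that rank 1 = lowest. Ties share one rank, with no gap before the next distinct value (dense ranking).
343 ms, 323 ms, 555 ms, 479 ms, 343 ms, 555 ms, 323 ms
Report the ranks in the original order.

2, 1, 4, 3, 2, 4, 1

Sorted (ascending): 323, 323, 343, 343, 479, 555, 555
The 2 values of 323 share dense rank 1.
The 2 values of 343 share dense rank 2.
The 2 values of 555 share dense rank 4.
Remaining distinct values take the next consecutive integers.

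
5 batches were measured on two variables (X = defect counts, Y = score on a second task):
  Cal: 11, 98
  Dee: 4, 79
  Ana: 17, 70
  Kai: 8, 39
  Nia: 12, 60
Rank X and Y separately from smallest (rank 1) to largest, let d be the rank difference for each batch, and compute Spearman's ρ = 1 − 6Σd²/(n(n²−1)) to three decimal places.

-0.100

Ranks of variable 1: 3, 1, 5, 2, 4
Ranks of variable 2: 5, 4, 3, 1, 2
d = r₁ − r₂: -2, -3, 2, 1, 2
d²: 4, 9, 4, 1, 4; Σd² = 22
ρ = 1 − 6·22/(5·24) = 1 − 132/120 = -0.100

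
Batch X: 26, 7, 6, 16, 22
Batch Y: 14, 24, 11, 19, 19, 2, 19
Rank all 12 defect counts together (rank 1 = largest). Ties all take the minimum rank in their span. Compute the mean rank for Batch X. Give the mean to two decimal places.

6.40

Sorted (descending): 26, 24, 22, 19, 19, 19, 16, 14, 11, 7, 6, 2
The 3 values of 19 occupy positions 4–6 → each gets rank 4.
Batch X values → pooled ranks: 26→1, 7→10, 6→11, 16→7, 22→3
Mean rank = (1 + 10 + 11 + 7 + 3) / 5 = 6.40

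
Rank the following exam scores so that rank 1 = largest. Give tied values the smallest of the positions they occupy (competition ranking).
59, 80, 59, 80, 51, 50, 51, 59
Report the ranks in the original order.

3, 1, 3, 1, 6, 8, 6, 3

Sorted (descending): 80, 80, 59, 59, 59, 51, 51, 50
The 2 values of 80 occupy positions 1–2 → each gets rank 1.
The 3 values of 59 occupy positions 3–5 → each gets rank 3.
The 2 values of 51 occupy positions 6–7 → each gets rank 6.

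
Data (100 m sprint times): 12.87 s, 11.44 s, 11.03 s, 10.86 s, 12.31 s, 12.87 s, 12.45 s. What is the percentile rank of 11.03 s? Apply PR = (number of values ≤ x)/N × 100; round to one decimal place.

28.6

N = 7.
Strictly below 11.03: 1. Equal to 11.03: 1.
PR = 2/7 × 100 = 28.6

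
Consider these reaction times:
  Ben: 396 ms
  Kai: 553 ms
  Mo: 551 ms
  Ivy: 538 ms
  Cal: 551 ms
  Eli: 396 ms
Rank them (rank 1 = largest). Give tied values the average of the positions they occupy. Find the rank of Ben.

5.5

Sorted (descending): 553, 551, 551, 538, 396, 396
The 2 values of 551 occupy positions 2–3 → average rank (2+3)/2 = 2.5.
The 2 values of 396 occupy positions 5–6 → average rank (5+6)/2 = 5.5.
Ben has value 396 ms → rank 5.5.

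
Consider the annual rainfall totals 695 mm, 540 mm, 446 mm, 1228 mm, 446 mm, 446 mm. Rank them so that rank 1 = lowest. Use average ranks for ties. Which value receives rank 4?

Sorted (ascending): 446, 446, 446, 540, 695, 1228
The 3 values of 446 occupy positions 1–3 → average rank 2.
Rank 4 → value 540.

540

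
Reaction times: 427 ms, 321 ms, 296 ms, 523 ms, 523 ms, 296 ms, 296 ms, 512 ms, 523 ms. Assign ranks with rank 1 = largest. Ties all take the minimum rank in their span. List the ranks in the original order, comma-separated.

5, 6, 7, 1, 1, 7, 7, 4, 1

Sorted (descending): 523, 523, 523, 512, 427, 321, 296, 296, 296
The 3 values of 523 occupy positions 1–3 → each gets rank 1.
The 3 values of 296 occupy positions 7–9 → each gets rank 7.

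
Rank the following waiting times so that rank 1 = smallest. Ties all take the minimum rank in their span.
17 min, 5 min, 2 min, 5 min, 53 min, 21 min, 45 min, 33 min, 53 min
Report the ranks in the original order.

4, 2, 1, 2, 8, 5, 7, 6, 8

Sorted (ascending): 2, 5, 5, 17, 21, 33, 45, 53, 53
The 2 values of 5 occupy positions 2–3 → each gets rank 2.
The 2 values of 53 occupy positions 8–9 → each gets rank 8.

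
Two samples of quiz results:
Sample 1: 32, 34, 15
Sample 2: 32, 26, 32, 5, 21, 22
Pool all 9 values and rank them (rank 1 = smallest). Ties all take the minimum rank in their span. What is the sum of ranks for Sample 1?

17

Sorted (ascending): 5, 15, 21, 22, 26, 32, 32, 32, 34
The 3 values of 32 occupy positions 6–8 → each gets rank 6.
Sample 1 values → pooled ranks: 32→6, 34→9, 15→2
Rank sum = 6 + 9 + 2 = 17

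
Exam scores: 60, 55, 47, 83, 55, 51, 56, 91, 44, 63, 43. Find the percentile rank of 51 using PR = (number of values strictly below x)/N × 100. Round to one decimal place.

27.3

N = 11.
Strictly below 51: 3. Equal to 51: 1.
PR = 3/11 × 100 = 27.3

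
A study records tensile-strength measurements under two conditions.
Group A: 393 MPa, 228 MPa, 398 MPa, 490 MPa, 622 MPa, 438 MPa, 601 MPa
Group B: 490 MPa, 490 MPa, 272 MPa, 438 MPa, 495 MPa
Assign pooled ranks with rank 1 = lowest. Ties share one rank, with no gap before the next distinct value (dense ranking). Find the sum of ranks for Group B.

26

Sorted (ascending): 228, 272, 393, 398, 438, 438, 490, 490, 490, 495, 601, 622
The 2 values of 438 share dense rank 5.
The 3 values of 490 share dense rank 6.
Remaining distinct values take the next consecutive integers.
Group B values → pooled ranks: 490→6, 490→6, 272→2, 438→5, 495→7
Rank sum = 6 + 6 + 2 + 5 + 7 = 26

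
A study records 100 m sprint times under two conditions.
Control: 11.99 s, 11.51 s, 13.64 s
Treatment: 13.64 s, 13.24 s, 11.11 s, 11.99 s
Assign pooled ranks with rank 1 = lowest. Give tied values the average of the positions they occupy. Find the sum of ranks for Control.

Sorted (ascending): 11.11, 11.51, 11.99, 11.99, 13.24, 13.64, 13.64
The 2 values of 11.99 occupy positions 3–4 → average rank (3+4)/2 = 3.5.
The 2 values of 13.64 occupy positions 6–7 → average rank (6+7)/2 = 6.5.
Control values → pooled ranks: 11.99→3.5, 11.51→2, 13.64→6.5
Rank sum = 3.5 + 2 + 6.5 = 12

12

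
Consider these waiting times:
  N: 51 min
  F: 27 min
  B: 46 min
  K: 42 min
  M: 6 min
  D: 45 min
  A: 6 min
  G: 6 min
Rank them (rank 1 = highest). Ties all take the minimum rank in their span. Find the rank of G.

6

Sorted (descending): 51, 46, 45, 42, 27, 6, 6, 6
The 3 values of 6 occupy positions 6–8 → each gets rank 6.
G has value 6 min → rank 6.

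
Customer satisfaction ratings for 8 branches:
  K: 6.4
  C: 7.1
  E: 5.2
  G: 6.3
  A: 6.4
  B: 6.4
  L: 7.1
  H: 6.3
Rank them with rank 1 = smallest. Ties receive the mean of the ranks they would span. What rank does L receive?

Sorted (ascending): 5.2, 6.3, 6.3, 6.4, 6.4, 6.4, 7.1, 7.1
The 2 values of 6.3 occupy positions 2–3 → average rank (2+3)/2 = 2.5.
The 3 values of 6.4 occupy positions 4–6 → average rank 5.
The 2 values of 7.1 occupy positions 7–8 → average rank (7+8)/2 = 7.5.
L has value 7.1 → rank 7.5.

7.5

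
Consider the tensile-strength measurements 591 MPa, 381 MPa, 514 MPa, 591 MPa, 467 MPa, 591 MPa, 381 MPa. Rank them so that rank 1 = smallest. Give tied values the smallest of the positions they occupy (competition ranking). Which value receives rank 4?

Sorted (ascending): 381, 381, 467, 514, 591, 591, 591
The 2 values of 381 occupy positions 1–2 → each gets rank 1.
The 3 values of 591 occupy positions 5–7 → each gets rank 5.
Rank 4 → value 514.

514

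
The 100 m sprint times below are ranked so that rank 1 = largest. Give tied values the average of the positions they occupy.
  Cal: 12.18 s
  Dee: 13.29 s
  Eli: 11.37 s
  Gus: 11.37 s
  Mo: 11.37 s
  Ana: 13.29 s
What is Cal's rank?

Sorted (descending): 13.29, 13.29, 12.18, 11.37, 11.37, 11.37
The 2 values of 13.29 occupy positions 1–2 → average rank (1+2)/2 = 1.5.
The 3 values of 11.37 occupy positions 4–6 → average rank 5.
Cal has value 12.18 s → rank 3.

3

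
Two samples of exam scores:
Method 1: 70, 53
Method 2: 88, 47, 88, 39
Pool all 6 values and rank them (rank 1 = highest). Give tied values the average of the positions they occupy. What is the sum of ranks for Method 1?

7

Sorted (descending): 88, 88, 70, 53, 47, 39
The 2 values of 88 occupy positions 1–2 → average rank (1+2)/2 = 1.5.
Method 1 values → pooled ranks: 70→3, 53→4
Rank sum = 3 + 4 = 7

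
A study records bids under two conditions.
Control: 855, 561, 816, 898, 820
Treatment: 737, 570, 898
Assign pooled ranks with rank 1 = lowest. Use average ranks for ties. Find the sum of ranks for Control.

Sorted (ascending): 561, 570, 737, 816, 820, 855, 898, 898
The 2 values of 898 occupy positions 7–8 → average rank (7+8)/2 = 7.5.
Control values → pooled ranks: 855→6, 561→1, 816→4, 898→7.5, 820→5
Rank sum = 6 + 1 + 4 + 7.5 + 5 = 23.5

23.5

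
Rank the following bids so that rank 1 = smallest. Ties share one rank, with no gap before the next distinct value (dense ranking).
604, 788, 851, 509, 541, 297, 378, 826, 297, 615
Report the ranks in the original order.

Sorted (ascending): 297, 297, 378, 509, 541, 604, 615, 788, 826, 851
The 2 values of 297 share dense rank 1.
Remaining distinct values take the next consecutive integers.

5, 7, 9, 3, 4, 1, 2, 8, 1, 6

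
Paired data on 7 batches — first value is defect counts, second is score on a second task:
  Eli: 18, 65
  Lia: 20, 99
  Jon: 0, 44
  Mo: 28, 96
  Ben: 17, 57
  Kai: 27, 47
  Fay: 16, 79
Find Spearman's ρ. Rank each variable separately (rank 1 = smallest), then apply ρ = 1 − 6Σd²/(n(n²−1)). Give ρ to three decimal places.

Ranks of variable 1: 4, 5, 1, 7, 3, 6, 2
Ranks of variable 2: 4, 7, 1, 6, 3, 2, 5
d = r₁ − r₂: 0, -2, 0, 1, 0, 4, -3
d²: 0, 4, 0, 1, 0, 16, 9; Σd² = 30
ρ = 1 − 6·30/(7·48) = 1 − 180/336 = 0.464

0.464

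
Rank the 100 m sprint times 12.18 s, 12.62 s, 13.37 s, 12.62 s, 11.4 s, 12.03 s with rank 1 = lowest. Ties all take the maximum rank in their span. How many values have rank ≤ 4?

3

Sorted (ascending): 11.4, 12.03, 12.18, 12.62, 12.62, 13.37
The 2 values of 12.62 occupy positions 4–5 → each gets rank 5.
Ranks ≤ 4: {1, 2, 3} → 3 values.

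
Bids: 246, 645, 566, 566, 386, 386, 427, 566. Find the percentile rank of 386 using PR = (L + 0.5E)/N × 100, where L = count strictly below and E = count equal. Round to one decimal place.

N = 8.
Strictly below 386: 1. Equal to 386: 2.
PR = (1 + 0.5·2)/8 × 100 = 25.0

25.0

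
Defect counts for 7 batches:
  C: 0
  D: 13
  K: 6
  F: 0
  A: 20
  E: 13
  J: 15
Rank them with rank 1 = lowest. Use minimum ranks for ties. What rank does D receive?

Sorted (ascending): 0, 0, 6, 13, 13, 15, 20
The 2 values of 0 occupy positions 1–2 → each gets rank 1.
The 2 values of 13 occupy positions 4–5 → each gets rank 4.
D has value 13 → rank 4.

4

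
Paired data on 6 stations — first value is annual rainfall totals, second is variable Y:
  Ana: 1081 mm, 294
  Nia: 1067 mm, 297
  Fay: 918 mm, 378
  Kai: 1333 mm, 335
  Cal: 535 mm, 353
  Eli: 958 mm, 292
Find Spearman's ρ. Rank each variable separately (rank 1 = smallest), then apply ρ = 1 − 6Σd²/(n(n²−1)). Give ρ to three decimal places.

-0.429

Ranks of variable 1: 5, 4, 2, 6, 1, 3
Ranks of variable 2: 2, 3, 6, 4, 5, 1
d = r₁ − r₂: 3, 1, -4, 2, -4, 2
d²: 9, 1, 16, 4, 16, 4; Σd² = 50
ρ = 1 − 6·50/(6·35) = 1 − 300/210 = -0.429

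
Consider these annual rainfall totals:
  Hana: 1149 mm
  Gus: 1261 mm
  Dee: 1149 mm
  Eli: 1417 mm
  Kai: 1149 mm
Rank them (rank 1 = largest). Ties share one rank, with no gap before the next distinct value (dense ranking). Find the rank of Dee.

Sorted (descending): 1417, 1261, 1149, 1149, 1149
The 3 values of 1149 share dense rank 3.
Remaining distinct values take the next consecutive integers.
Dee has value 1149 mm → rank 3.

3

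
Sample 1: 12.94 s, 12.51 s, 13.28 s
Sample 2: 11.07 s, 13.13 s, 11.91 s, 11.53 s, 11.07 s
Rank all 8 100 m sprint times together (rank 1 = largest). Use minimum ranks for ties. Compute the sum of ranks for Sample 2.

27

Sorted (descending): 13.28, 13.13, 12.94, 12.51, 11.91, 11.53, 11.07, 11.07
The 2 values of 11.07 occupy positions 7–8 → each gets rank 7.
Sample 2 values → pooled ranks: 11.07→7, 13.13→2, 11.91→5, 11.53→6, 11.07→7
Rank sum = 7 + 2 + 5 + 6 + 7 = 27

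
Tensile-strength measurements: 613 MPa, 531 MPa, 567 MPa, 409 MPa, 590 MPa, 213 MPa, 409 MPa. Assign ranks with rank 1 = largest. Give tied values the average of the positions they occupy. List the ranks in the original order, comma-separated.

Sorted (descending): 613, 590, 567, 531, 409, 409, 213
The 2 values of 409 occupy positions 5–6 → average rank (5+6)/2 = 5.5.

1, 4, 3, 5.5, 2, 7, 5.5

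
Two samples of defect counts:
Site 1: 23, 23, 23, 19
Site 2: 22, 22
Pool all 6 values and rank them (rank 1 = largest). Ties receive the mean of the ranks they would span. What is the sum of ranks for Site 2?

9

Sorted (descending): 23, 23, 23, 22, 22, 19
The 3 values of 23 occupy positions 1–3 → average rank 2.
The 2 values of 22 occupy positions 4–5 → average rank (4+5)/2 = 4.5.
Site 2 values → pooled ranks: 22→4.5, 22→4.5
Rank sum = 4.5 + 4.5 = 9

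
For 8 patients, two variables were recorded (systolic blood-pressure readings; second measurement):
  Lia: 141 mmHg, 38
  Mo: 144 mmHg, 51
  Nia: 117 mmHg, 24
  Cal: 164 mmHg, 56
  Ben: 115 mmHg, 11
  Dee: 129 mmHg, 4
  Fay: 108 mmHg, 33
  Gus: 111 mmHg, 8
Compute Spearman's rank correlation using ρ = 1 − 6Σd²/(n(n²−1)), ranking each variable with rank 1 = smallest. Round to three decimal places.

Ranks of variable 1: 6, 7, 4, 8, 3, 5, 1, 2
Ranks of variable 2: 6, 7, 4, 8, 3, 1, 5, 2
d = r₁ − r₂: 0, 0, 0, 0, 0, 4, -4, 0
d²: 0, 0, 0, 0, 0, 16, 16, 0; Σd² = 32
ρ = 1 − 6·32/(8·63) = 1 − 192/504 = 0.619

0.619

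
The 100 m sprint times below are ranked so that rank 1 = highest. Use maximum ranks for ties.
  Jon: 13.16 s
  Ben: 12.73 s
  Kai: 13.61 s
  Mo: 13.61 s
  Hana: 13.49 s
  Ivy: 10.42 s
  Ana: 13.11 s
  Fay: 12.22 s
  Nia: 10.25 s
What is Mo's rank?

2

Sorted (descending): 13.61, 13.61, 13.49, 13.16, 13.11, 12.73, 12.22, 10.42, 10.25
The 2 values of 13.61 occupy positions 1–2 → each gets rank 2.
Mo has value 13.61 s → rank 2.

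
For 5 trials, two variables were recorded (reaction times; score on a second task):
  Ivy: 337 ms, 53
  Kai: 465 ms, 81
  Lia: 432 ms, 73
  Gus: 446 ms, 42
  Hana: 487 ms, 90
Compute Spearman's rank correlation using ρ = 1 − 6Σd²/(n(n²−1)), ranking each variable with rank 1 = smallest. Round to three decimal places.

0.700

Ranks of variable 1: 1, 4, 2, 3, 5
Ranks of variable 2: 2, 4, 3, 1, 5
d = r₁ − r₂: -1, 0, -1, 2, 0
d²: 1, 0, 1, 4, 0; Σd² = 6
ρ = 1 − 6·6/(5·24) = 1 − 36/120 = 0.700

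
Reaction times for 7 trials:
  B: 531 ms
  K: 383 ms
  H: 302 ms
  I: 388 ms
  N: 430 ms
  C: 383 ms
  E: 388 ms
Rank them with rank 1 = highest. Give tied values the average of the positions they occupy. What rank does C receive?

Sorted (descending): 531, 430, 388, 388, 383, 383, 302
The 2 values of 388 occupy positions 3–4 → average rank (3+4)/2 = 3.5.
The 2 values of 383 occupy positions 5–6 → average rank (5+6)/2 = 5.5.
C has value 383 ms → rank 5.5.

5.5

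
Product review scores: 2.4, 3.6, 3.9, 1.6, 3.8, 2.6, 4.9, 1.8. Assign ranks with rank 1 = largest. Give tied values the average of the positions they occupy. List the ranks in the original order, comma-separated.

Sorted (descending): 4.9, 3.9, 3.8, 3.6, 2.6, 2.4, 1.8, 1.6
No ties — each value takes its position as its rank.

6, 4, 2, 8, 3, 5, 1, 7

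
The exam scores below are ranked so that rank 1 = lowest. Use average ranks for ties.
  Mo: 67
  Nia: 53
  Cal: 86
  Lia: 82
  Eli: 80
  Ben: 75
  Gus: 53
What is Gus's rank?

Sorted (ascending): 53, 53, 67, 75, 80, 82, 86
The 2 values of 53 occupy positions 1–2 → average rank (1+2)/2 = 1.5.
Gus has value 53 → rank 1.5.

1.5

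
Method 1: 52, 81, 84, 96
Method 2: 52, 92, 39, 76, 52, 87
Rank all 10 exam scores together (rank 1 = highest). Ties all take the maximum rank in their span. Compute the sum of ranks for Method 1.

Sorted (descending): 96, 92, 87, 84, 81, 76, 52, 52, 52, 39
The 3 values of 52 occupy positions 7–9 → each gets rank 9.
Method 1 values → pooled ranks: 52→9, 81→5, 84→4, 96→1
Rank sum = 9 + 5 + 4 + 1 = 19

19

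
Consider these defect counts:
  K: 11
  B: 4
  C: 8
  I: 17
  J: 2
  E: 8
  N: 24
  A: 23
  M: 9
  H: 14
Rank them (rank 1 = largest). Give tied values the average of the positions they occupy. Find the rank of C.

Sorted (descending): 24, 23, 17, 14, 11, 9, 8, 8, 4, 2
The 2 values of 8 occupy positions 7–8 → average rank (7+8)/2 = 7.5.
C has value 8 → rank 7.5.

7.5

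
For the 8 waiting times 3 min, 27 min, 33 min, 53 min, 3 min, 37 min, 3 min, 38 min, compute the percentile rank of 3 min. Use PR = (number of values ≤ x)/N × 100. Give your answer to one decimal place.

37.5

N = 8.
Strictly below 3: 0. Equal to 3: 3.
PR = 3/8 × 100 = 37.5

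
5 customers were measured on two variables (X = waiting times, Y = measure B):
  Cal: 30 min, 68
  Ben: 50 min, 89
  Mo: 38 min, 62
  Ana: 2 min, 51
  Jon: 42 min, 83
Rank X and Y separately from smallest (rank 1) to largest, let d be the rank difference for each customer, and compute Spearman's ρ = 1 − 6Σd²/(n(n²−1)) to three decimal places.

Ranks of variable 1: 2, 5, 3, 1, 4
Ranks of variable 2: 3, 5, 2, 1, 4
d = r₁ − r₂: -1, 0, 1, 0, 0
d²: 1, 0, 1, 0, 0; Σd² = 2
ρ = 1 − 6·2/(5·24) = 1 − 12/120 = 0.900

0.900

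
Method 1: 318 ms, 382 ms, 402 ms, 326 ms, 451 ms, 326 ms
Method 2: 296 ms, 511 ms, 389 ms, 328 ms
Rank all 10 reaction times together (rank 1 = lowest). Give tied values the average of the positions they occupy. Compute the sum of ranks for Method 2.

Sorted (ascending): 296, 318, 326, 326, 328, 382, 389, 402, 451, 511
The 2 values of 326 occupy positions 3–4 → average rank (3+4)/2 = 3.5.
Method 2 values → pooled ranks: 296→1, 511→10, 389→7, 328→5
Rank sum = 1 + 10 + 7 + 5 = 23

23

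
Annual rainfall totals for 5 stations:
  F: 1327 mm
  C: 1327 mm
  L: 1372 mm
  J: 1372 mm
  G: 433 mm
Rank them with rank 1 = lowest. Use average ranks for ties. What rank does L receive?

Sorted (ascending): 433, 1327, 1327, 1372, 1372
The 2 values of 1327 occupy positions 2–3 → average rank (2+3)/2 = 2.5.
The 2 values of 1372 occupy positions 4–5 → average rank (4+5)/2 = 4.5.
L has value 1372 mm → rank 4.5.

4.5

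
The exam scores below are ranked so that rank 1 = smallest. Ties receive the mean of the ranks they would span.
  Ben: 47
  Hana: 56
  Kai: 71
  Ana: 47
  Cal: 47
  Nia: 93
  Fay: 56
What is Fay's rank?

4.5

Sorted (ascending): 47, 47, 47, 56, 56, 71, 93
The 3 values of 47 occupy positions 1–3 → average rank 2.
The 2 values of 56 occupy positions 4–5 → average rank (4+5)/2 = 4.5.
Fay has value 56 → rank 4.5.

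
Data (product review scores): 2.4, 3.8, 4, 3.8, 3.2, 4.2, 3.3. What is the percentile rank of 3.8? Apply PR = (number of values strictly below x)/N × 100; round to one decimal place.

42.9

N = 7.
Strictly below 3.8: 3. Equal to 3.8: 2.
PR = 3/7 × 100 = 42.9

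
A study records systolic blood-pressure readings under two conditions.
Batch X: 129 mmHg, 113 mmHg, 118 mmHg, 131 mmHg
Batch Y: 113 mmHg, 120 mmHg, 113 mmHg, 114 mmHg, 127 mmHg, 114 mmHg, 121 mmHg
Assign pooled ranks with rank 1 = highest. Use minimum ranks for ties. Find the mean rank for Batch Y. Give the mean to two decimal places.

Sorted (descending): 131, 129, 127, 121, 120, 118, 114, 114, 113, 113, 113
The 2 values of 114 occupy positions 7–8 → each gets rank 7.
The 3 values of 113 occupy positions 9–11 → each gets rank 9.
Batch Y values → pooled ranks: 113→9, 120→5, 113→9, 114→7, 127→3, 114→7, 121→4
Mean rank = (9 + 5 + 9 + 7 + 3 + 7 + 4) / 7 = 6.29

6.29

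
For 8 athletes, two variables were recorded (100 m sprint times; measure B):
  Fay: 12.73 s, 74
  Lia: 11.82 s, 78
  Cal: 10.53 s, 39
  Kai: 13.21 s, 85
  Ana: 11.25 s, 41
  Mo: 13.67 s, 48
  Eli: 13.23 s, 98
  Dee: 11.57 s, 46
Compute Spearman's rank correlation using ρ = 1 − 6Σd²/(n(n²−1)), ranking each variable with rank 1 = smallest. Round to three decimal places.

Ranks of variable 1: 5, 4, 1, 6, 2, 8, 7, 3
Ranks of variable 2: 5, 6, 1, 7, 2, 4, 8, 3
d = r₁ − r₂: 0, -2, 0, -1, 0, 4, -1, 0
d²: 0, 4, 0, 1, 0, 16, 1, 0; Σd² = 22
ρ = 1 − 6·22/(8·63) = 1 − 132/504 = 0.738

0.738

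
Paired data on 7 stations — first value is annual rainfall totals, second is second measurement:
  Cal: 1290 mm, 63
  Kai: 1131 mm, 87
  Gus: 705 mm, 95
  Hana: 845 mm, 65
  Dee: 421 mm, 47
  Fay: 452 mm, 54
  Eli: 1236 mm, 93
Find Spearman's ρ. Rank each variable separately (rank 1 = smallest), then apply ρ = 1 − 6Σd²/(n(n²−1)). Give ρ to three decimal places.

Ranks of variable 1: 7, 5, 3, 4, 1, 2, 6
Ranks of variable 2: 3, 5, 7, 4, 1, 2, 6
d = r₁ − r₂: 4, 0, -4, 0, 0, 0, 0
d²: 16, 0, 16, 0, 0, 0, 0; Σd² = 32
ρ = 1 − 6·32/(7·48) = 1 − 192/336 = 0.429

0.429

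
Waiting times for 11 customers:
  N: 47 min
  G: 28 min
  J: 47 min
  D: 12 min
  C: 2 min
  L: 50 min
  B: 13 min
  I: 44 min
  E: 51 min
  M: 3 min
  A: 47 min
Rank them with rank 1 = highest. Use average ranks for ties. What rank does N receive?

4

Sorted (descending): 51, 50, 47, 47, 47, 44, 28, 13, 12, 3, 2
The 3 values of 47 occupy positions 3–5 → average rank 4.
N has value 47 min → rank 4.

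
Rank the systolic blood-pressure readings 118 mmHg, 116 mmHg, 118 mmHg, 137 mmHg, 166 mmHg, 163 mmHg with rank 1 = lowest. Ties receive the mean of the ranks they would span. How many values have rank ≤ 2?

Sorted (ascending): 116, 118, 118, 137, 163, 166
The 2 values of 118 occupy positions 2–3 → average rank (2+3)/2 = 2.5.
Ranks ≤ 2: {1} → 1 value.

1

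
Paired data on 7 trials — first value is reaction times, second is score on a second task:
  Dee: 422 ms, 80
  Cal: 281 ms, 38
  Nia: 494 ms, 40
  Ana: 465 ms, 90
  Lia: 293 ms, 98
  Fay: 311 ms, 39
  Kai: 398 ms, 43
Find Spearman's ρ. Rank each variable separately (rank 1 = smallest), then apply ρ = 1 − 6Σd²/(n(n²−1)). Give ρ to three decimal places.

0.250

Ranks of variable 1: 5, 1, 7, 6, 2, 3, 4
Ranks of variable 2: 5, 1, 3, 6, 7, 2, 4
d = r₁ − r₂: 0, 0, 4, 0, -5, 1, 0
d²: 0, 0, 16, 0, 25, 1, 0; Σd² = 42
ρ = 1 − 6·42/(7·48) = 1 − 252/336 = 0.250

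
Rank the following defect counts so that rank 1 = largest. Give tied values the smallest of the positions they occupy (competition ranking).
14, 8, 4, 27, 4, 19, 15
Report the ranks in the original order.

Sorted (descending): 27, 19, 15, 14, 8, 4, 4
The 2 values of 4 occupy positions 6–7 → each gets rank 6.

4, 5, 6, 1, 6, 2, 3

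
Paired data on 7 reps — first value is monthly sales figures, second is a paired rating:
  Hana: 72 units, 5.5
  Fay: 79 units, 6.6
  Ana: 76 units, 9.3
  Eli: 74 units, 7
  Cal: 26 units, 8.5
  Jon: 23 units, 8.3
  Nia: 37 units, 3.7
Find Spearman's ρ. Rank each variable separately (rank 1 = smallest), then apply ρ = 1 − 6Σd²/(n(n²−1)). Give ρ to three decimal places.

Ranks of variable 1: 4, 7, 6, 5, 2, 1, 3
Ranks of variable 2: 2, 3, 7, 4, 6, 5, 1
d = r₁ − r₂: 2, 4, -1, 1, -4, -4, 2
d²: 4, 16, 1, 1, 16, 16, 4; Σd² = 58
ρ = 1 − 6·58/(7·48) = 1 − 348/336 = -0.036

-0.036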